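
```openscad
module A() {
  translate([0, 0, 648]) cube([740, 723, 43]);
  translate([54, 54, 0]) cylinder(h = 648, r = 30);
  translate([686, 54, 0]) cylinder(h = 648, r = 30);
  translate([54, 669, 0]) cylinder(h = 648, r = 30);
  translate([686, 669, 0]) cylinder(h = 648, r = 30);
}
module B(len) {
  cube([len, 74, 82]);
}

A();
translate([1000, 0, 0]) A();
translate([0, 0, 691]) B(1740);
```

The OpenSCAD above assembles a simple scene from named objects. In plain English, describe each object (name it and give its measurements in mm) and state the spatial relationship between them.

A is a table with a 740×723 mm rectangular top, 43 mm thick, top surface at z = 691 mm, supported by four round legs of 60 mm diameter, each leg's bounding box inset 24 mm from the nearest pair of top edges, running from the floor.

B is a rectangular beam 1740 mm long (x), 74 mm deep (y), 82 mm thick (z).

The beam spans the tops of two tables placed 260 mm apart, resting at z = 691 mm.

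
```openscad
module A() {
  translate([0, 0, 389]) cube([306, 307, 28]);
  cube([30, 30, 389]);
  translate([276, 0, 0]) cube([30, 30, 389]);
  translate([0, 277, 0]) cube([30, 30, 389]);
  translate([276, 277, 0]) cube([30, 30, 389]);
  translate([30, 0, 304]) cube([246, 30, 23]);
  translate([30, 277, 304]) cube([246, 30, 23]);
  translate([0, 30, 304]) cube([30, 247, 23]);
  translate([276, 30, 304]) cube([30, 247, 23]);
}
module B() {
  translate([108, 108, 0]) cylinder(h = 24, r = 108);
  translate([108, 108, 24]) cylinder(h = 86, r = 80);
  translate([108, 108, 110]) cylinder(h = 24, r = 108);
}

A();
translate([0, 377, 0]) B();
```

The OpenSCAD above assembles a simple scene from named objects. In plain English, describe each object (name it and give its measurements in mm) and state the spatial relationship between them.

A is a simple wooden stool: a rectangular seat 306 mm (x) by 307 mm (y), 28 mm thick, top face at z = 417 mm, on four square legs, each 30×30 mm in cross-section. The legs rest on z = 0, each flush with a corner of the seat. Four stretchers, 30 mm wide and 23 mm tall, connect adjacent legs with their undersides at z = 304 mm, each running between the inner faces of the legs it joins and aligned with the legs' outer faces on the other axis.

B is a spool: two coaxial disc flanges of radius 108 mm and thickness 24 mm, joined by a core cylinder of radius 80 mm and height 86 mm. The lower flange rests on z = 0 and the three cylinders share a vertical axis.

The spool is on the floor beside the stool on its +y side.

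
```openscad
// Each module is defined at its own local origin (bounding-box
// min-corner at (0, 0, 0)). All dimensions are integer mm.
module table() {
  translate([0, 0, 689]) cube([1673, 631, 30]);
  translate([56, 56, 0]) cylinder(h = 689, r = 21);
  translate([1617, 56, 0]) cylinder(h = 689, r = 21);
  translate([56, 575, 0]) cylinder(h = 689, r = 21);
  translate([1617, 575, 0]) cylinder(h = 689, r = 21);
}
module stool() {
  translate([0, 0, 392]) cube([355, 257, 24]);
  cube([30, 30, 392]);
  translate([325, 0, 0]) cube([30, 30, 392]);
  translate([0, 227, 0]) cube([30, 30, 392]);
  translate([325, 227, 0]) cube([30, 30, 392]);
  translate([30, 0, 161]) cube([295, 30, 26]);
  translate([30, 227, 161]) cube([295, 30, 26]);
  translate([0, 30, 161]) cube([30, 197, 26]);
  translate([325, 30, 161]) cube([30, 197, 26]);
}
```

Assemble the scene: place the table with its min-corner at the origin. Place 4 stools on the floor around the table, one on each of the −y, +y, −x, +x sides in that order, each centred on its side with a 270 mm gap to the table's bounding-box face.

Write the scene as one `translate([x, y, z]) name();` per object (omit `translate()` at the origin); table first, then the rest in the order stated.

table();
translate([659, -527, 0]) stool();
translate([659, 901, 0]) stool();
translate([-625, 187, 0]) stool();
translate([1943, 187, 0]) stool();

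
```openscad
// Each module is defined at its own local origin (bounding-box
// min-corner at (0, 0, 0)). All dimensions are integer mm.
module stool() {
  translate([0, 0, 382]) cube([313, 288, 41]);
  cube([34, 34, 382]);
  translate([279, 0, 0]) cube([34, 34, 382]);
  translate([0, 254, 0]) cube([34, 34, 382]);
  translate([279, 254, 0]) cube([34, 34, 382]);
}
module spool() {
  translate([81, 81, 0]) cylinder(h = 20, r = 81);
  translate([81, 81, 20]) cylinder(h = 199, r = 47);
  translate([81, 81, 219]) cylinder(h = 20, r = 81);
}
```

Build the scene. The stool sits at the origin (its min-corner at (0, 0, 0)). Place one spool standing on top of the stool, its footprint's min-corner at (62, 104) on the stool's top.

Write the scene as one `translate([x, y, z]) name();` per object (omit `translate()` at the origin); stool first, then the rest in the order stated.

stool();
translate([62, 104, 423]) spool();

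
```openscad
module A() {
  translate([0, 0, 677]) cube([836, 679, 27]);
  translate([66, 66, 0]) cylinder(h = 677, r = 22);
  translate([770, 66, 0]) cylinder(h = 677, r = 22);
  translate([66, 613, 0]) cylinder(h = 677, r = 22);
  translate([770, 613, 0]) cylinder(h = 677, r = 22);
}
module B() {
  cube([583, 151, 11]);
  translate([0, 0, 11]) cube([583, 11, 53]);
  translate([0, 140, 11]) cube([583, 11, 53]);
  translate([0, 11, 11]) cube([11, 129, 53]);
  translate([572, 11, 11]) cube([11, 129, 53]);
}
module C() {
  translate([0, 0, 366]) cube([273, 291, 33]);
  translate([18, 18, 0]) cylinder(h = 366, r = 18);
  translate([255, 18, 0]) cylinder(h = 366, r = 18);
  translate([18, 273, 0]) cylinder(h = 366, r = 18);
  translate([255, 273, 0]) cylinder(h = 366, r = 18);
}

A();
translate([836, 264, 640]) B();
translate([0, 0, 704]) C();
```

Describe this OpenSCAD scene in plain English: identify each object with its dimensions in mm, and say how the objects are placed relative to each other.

A is a rectangular dining table. The top is 836×679×27 mm with its upper surface at z = 704 mm. It stands on four round legs of 44 mm diameter, each leg's bounding box inset 44 mm from the nearest pair of top edges, running from the floor to the underside of the top.

B is an open-topped rectangular box: outside dimensions 583×151×64 mm, with a uniform wall and base thickness of 11 mm. The base is a full 583×151 slab on the floor; four walls sit on top of the base. The front and back walls (the −y and +y sides) span the full width; the two side walls fit between them.

C is a four-legged stool. The seat is 273×291 mm, 33 mm thick, top at z = 399 mm. It stands on four round legs, each 36 mm in diameter, from z = 0 to the seat underside, each leg's axis is inset half a diameter from the nearest pair of seat edges (so the leg's bounding box is flush with the corner).

The open box is beside the table with their tops flush at z = 704. The stool is on top of the table.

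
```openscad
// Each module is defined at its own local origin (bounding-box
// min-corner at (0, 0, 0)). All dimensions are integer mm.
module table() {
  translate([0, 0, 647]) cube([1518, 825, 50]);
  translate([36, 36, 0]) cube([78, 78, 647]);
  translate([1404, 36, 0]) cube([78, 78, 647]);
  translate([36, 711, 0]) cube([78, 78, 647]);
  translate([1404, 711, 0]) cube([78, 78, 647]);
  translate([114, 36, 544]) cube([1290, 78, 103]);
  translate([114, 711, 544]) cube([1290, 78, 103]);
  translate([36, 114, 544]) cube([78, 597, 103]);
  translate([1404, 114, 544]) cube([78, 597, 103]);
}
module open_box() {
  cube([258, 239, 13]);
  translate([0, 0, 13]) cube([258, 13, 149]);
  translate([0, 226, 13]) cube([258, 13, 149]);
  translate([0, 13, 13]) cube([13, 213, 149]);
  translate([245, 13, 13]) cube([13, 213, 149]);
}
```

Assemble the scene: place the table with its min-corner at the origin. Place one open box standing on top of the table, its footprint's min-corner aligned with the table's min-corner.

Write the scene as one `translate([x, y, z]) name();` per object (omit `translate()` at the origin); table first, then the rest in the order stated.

table();
translate([0, 0, 697]) open_box();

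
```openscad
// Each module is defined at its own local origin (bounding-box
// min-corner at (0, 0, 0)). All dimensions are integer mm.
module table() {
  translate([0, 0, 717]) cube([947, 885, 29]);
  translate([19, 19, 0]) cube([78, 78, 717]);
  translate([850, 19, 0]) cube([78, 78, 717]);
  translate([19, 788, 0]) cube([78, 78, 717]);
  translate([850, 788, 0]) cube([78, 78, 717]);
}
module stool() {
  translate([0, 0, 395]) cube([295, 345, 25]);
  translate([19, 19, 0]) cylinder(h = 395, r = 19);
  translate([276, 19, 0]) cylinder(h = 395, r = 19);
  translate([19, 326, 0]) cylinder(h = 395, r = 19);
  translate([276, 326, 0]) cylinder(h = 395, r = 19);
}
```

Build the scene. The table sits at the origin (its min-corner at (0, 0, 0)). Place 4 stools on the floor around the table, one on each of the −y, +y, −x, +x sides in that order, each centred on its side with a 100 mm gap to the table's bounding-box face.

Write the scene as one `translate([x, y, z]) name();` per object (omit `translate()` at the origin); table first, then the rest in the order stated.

table();
translate([326, -445, 0]) stool();
translate([326, 985, 0]) stool();
translate([-395, 270, 0]) stool();
translate([1047, 270, 0]) stool();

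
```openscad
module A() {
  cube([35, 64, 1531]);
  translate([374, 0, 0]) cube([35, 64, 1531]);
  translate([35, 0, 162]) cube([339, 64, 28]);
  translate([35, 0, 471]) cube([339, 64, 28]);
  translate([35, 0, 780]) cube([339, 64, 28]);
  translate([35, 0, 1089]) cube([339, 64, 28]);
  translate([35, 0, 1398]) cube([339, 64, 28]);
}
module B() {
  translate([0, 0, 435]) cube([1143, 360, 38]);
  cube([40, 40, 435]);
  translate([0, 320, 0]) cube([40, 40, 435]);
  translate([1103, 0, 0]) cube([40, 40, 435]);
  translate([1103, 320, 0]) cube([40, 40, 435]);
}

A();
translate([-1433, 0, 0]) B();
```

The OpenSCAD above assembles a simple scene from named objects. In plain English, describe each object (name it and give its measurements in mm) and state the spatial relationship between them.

A is a straight ladder. Two 35×64 mm vertical rails, 1531 mm tall, stand 409 mm apart (outside-to-outside) with their front faces coplanar on the −y side. 5 rungs, each 64 mm deep and 28 mm tall, span between the inner faces of the rails, front faces flush with the rails. The lowest rung's underside is at z = 162 mm and rungs are spaced 309 mm apart (underside to underside).

B is a long wooden bench with a 1143 mm (x) × 360 mm (y) seat, 38 mm thick, its top surface 473 mm above the floor. Four 40 mm square legs at the seat corners, flush with the edges, run from z = 0 to the seat underside.

The bench is on the floor beside the ladder on its −x side.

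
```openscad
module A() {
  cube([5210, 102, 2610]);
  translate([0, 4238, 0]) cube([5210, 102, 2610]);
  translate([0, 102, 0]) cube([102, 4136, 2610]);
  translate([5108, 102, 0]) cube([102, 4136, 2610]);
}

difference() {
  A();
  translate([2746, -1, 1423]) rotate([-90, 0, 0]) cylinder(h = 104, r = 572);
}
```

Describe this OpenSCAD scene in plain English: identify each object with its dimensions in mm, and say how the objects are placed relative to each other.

A is a box-shaped house frame (walls only): outside footprint 5210×4340 mm, wall height 2610 mm, wall thickness 102 mm. The two y-facing walls run the full x-width; the two x-facing walls fit between the inner faces of the y-facing walls.

The house frame has a circular hole of radius 572 mm through its front wall, centred at (x = 2746, z = 1423).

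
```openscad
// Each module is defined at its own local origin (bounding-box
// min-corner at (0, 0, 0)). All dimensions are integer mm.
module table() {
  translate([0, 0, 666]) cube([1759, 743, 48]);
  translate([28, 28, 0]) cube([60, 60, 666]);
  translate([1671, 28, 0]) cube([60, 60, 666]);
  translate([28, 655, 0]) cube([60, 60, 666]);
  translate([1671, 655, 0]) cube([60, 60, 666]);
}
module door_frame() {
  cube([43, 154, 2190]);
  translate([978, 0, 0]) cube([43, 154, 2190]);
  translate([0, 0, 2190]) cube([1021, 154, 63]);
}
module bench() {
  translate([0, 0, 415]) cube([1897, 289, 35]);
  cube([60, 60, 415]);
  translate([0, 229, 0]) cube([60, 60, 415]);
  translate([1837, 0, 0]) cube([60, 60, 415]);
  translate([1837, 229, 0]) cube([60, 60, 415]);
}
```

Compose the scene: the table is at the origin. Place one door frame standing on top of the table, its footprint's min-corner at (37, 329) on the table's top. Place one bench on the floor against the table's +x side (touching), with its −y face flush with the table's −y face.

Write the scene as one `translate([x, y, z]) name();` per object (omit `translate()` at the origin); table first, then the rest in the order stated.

table();
translate([37, 329, 714]) door_frame();
translate([1759, 0, 0]) bench();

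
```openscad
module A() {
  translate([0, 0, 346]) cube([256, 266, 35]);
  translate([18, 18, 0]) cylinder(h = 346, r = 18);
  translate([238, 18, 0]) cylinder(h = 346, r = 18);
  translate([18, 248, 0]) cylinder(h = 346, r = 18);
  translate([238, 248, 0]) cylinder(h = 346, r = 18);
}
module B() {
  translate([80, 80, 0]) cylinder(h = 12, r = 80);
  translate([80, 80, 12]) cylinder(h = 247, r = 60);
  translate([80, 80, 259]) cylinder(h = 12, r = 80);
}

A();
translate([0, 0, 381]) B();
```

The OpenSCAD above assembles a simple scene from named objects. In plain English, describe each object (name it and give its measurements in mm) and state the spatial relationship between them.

A is a simple wooden stool: a rectangular seat 256 mm (x) by 266 mm (y), 35 mm thick, top face at z = 381 mm, on four round legs, each 36 mm in diameter. The legs rest on z = 0, each leg's axis is inset half a diameter from the nearest pair of seat edges (so the leg's bounding box is flush with the corner).

B is a spool: two coaxial disc flanges of radius 80 mm and thickness 12 mm, joined by a core cylinder of radius 60 mm and height 247 mm. The lower flange rests on z = 0 and the three cylinders share a vertical axis.

The spool is on top of the stool.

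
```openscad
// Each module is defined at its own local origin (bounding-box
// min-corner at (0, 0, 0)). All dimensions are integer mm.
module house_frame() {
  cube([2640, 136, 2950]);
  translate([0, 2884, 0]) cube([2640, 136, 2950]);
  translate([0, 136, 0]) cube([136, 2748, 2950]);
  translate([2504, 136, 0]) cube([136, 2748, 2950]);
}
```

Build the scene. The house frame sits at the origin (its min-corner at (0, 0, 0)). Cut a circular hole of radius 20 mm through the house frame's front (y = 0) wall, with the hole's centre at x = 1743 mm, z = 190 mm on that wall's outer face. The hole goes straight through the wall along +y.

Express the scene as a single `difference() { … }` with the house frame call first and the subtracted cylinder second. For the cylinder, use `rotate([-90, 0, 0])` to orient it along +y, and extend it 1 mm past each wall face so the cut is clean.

difference() {
  house_frame();
  translate([1743, -1, 190]) rotate([-90, 0, 0]) cylinder(h = 138, r = 20);
}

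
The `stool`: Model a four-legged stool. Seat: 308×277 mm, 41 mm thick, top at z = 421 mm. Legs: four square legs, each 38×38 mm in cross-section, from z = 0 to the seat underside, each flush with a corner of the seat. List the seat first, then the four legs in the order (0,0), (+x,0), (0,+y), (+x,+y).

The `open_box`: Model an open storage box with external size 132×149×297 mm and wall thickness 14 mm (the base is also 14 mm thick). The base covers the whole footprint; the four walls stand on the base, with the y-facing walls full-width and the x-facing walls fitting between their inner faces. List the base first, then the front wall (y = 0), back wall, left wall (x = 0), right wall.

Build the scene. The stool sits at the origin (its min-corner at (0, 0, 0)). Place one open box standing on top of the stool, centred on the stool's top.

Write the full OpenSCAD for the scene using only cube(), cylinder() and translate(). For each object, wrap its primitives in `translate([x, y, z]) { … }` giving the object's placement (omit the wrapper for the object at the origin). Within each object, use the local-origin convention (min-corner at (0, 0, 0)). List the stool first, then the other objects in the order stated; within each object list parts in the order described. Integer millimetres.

translate([0, 0, 380]) cube([308, 277, 41]);
cube([38, 38, 380]);
translate([270, 0, 0]) cube([38, 38, 380]);
translate([0, 239, 0]) cube([38, 38, 380]);
translate([270, 239, 0]) cube([38, 38, 380]);
translate([88, 64, 421]) {
  cube([132, 149, 14]);
  translate([0, 0, 14]) cube([132, 14, 283]);
  translate([0, 135, 14]) cube([132, 14, 283]);
  translate([0, 14, 14]) cube([14, 121, 283]);
  translate([118, 14, 14]) cube([14, 121, 283]);
}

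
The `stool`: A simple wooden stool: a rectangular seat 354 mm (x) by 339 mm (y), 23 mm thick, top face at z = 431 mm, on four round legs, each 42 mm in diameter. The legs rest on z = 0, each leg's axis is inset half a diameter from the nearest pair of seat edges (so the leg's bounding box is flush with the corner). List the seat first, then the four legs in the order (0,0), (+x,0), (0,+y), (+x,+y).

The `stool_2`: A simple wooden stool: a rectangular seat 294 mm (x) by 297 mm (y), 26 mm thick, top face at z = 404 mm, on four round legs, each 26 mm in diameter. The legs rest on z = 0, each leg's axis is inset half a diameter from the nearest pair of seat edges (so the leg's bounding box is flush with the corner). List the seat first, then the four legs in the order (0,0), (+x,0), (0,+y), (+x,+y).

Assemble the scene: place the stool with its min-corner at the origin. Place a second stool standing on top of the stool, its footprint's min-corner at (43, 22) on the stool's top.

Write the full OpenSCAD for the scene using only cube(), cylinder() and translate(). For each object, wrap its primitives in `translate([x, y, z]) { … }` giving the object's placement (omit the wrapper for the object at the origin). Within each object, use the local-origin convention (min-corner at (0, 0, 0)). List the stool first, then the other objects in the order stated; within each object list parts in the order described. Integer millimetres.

translate([0, 0, 408]) cube([354, 339, 23]);
translate([21, 21, 0]) cylinder(h = 408, r = 21);
translate([333, 21, 0]) cylinder(h = 408, r = 21);
translate([21, 318, 0]) cylinder(h = 408, r = 21);
translate([333, 318, 0]) cylinder(h = 408, r = 21);
translate([43, 22, 431]) {
  translate([0, 0, 378]) cube([294, 297, 26]);
  translate([13, 13, 0]) cylinder(h = 378, r = 13);
  translate([281, 13, 0]) cylinder(h = 378, r = 13);
  translate([13, 284, 0]) cylinder(h = 378, r = 13);
  translate([281, 284, 0]) cylinder(h = 378, r = 13);
}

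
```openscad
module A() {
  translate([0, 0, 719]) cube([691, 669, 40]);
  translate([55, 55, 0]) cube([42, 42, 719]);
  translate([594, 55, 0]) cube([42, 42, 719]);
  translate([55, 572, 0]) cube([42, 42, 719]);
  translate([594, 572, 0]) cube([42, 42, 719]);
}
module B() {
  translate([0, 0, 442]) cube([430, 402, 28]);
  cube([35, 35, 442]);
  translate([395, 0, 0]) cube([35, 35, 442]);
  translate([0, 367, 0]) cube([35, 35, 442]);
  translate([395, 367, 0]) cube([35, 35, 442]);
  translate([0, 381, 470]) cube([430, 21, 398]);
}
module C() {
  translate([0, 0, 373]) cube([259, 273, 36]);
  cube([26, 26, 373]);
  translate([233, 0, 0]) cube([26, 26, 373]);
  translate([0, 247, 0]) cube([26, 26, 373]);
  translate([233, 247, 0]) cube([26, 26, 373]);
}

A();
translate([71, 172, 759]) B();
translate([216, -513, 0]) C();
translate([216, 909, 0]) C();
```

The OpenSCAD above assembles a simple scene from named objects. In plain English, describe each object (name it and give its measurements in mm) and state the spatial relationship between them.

A is a table with a 691×669 mm rectangular top, 40 mm thick, top surface at z = 759 mm, supported by four 42×42 mm square legs, each inset 55 mm from the nearest pair of top edges, running from the floor.

B is a chair. The seat is a 430×402×28 mm slab with its top at z = 470 mm, on four 35×35 mm corner legs (flush with the seat edges, standing on z = 0). A flat backrest 21 mm thick, 398 mm tall, spans the full seat width and rises from the seat top along its +y edge, rear face flush with the rear of the seat.

C is a simple wooden stool: a rectangular seat 259 mm (x) by 273 mm (y), 36 mm thick, top face at z = 409 mm, on four square legs, each 26×26 mm in cross-section. The legs rest on z = 0, each flush with a corner of the seat.

The chair is on top of the table. Two stools sit around the table at the −y, +y sides.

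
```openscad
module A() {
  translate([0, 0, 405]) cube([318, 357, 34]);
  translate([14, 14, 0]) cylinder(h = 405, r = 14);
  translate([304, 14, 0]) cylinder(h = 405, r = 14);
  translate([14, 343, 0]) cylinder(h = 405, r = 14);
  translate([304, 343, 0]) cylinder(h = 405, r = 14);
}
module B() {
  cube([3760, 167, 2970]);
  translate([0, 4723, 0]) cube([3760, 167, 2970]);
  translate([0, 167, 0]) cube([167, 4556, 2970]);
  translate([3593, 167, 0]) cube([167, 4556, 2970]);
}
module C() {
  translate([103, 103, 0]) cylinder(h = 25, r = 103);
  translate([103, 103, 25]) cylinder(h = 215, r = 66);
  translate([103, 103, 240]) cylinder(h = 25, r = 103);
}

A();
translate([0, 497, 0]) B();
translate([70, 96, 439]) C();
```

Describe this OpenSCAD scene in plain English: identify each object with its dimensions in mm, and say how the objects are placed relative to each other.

A is a simple wooden stool: a rectangular seat 318 mm (x) by 357 mm (y), 34 mm thick, top face at z = 439 mm, on four round legs, each 28 mm in diameter. The legs rest on z = 0, each leg's axis is inset half a diameter from the nearest pair of seat edges (so the leg's bounding box is flush with the corner).

B is a box-shaped house frame (walls only): outside footprint 3760×4890 mm, wall height 2970 mm, wall thickness 167 mm. The two y-facing walls run the full x-width; the two x-facing walls fit between the inner faces of the y-facing walls.

C is a spool: two coaxial disc flanges of radius 103 mm and thickness 25 mm, joined by a core cylinder of radius 66 mm and height 215 mm. The lower flange rests on z = 0 and the three cylinders share a vertical axis.

The house frame is on the floor beside the stool on its +y side. The spool is on top of the stool.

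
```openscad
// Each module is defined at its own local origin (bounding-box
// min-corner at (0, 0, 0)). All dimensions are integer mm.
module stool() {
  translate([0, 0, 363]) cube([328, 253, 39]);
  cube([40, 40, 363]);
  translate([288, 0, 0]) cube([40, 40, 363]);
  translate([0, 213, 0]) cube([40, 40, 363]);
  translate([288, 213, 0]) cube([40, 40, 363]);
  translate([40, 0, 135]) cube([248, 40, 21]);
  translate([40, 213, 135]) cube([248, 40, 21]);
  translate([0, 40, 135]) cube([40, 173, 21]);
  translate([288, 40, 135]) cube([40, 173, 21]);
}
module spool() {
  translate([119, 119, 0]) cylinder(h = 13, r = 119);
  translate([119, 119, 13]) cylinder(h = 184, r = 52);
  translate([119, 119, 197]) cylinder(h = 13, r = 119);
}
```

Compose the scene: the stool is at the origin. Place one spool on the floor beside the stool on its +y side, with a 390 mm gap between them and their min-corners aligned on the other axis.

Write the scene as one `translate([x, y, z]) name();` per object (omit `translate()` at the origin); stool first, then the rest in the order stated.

stool();
translate([0, 643, 0]) spool();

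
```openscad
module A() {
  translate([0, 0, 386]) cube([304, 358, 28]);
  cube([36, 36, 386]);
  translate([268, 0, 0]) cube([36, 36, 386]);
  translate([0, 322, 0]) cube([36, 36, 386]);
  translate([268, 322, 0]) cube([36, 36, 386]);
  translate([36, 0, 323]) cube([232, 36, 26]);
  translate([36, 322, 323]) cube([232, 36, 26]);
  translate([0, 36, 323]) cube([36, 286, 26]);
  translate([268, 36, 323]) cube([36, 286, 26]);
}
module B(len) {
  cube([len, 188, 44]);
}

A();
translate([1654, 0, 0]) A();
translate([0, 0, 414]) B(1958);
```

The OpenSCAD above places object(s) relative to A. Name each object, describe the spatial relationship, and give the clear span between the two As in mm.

Second stool starts at x = 1654; first ends at x = 304; clear span = 1654 − 304 = 1350 mm.

A is a stool. B is a beam. A beam spans the tops of two stools. The clear span between the two stools is 1350 mm.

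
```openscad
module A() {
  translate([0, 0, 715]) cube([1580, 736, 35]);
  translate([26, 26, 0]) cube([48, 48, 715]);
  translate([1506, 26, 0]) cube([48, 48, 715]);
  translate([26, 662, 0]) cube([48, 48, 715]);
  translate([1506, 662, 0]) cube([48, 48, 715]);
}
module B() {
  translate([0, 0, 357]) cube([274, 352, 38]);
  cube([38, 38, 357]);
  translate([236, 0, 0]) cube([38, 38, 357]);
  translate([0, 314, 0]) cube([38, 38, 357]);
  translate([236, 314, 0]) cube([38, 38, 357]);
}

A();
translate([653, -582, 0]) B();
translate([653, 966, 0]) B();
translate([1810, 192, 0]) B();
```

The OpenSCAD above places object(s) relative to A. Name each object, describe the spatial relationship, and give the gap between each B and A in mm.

Each stool's nearest face is 230 mm from the table's bounding box.

A is a table. B is a stool. Three stools sit around the table at the −y, +y, +x sides. The gap between each stool and the table is 230 mm.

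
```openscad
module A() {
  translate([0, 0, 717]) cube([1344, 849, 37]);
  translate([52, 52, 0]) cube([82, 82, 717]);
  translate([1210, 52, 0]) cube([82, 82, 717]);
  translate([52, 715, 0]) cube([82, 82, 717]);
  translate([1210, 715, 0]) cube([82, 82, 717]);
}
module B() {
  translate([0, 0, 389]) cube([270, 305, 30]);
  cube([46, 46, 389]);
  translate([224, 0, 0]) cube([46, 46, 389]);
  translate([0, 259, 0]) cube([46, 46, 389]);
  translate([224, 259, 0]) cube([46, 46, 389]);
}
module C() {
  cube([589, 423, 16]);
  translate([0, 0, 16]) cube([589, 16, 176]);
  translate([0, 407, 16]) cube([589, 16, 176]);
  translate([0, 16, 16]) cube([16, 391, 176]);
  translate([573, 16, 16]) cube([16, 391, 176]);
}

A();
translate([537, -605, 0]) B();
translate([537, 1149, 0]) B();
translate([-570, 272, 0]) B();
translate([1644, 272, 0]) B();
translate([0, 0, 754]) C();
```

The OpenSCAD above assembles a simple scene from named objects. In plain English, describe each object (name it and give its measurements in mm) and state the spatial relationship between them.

A is a table: top 1344 mm (x) × 849 mm (y), 37 mm thick, upper face at z = 754 mm, on four 82×82 mm square legs, each inset 52 mm from the nearest pair of top edges, running from z = 0 to the bottom of the top.

B is a four-legged stool. The seat is 270×305 mm, 30 mm thick, top at z = 419 mm. It stands on four square legs, each 46×46 mm in cross-section, from z = 0 to the seat underside, each flush with a corner of the seat.

C is an open storage box with external size 589×423×192 mm and wall thickness 16 mm (the base is also 16 mm thick). The base covers the whole footprint; the four walls stand on the base, with the y-facing walls full-width and the x-facing walls fitting between their inner faces.

Four stools sit around the table at the −y, +y, −x, +x sides. The open box is on top of the table.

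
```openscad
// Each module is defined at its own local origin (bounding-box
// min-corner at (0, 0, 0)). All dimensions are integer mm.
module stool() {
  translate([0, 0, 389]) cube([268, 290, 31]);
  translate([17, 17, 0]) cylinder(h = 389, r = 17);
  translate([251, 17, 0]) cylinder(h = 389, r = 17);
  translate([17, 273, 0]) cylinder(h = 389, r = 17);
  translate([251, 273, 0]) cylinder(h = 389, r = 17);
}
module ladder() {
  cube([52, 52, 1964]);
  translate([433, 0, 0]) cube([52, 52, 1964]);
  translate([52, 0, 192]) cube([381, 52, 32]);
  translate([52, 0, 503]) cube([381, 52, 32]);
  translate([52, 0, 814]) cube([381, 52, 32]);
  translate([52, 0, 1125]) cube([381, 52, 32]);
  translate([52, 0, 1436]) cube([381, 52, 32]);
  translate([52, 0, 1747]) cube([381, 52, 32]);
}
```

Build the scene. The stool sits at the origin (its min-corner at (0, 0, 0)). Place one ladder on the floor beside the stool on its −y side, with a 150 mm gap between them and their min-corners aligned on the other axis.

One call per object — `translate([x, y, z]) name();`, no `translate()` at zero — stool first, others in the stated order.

stool();
translate([0, -202, 0]) ladder();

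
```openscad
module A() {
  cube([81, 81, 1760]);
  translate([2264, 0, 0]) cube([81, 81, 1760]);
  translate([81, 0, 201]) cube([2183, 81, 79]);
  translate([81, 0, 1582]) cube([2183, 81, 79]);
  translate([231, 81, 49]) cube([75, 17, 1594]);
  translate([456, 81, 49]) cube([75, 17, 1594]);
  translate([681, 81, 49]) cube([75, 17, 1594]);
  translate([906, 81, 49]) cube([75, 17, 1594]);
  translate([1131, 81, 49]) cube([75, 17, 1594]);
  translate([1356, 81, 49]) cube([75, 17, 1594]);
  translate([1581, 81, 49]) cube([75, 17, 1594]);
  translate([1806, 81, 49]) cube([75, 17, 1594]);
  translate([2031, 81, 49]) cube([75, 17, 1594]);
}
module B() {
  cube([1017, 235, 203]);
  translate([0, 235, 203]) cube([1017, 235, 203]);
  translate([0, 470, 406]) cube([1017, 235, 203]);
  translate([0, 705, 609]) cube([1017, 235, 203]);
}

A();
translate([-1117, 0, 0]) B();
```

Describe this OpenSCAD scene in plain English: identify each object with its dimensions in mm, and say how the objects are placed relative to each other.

A is a fence section. Two 81×81 mm posts, 1760 mm tall, stand on the floor with a clear span of 2183 mm between their inner faces. Two horizontal rails of 81×79 mm section span the gap between the posts with their undersides at z = 201 mm and z = 1582 mm, flush with the posts' −y face. 9 pickets, each 75 mm wide, 17 mm thick and 1594 mm tall, are fixed to the +y face of the rails with their bottoms at z = 49 mm, evenly spaced across the span with equal gaps (rounded down to the nearest mm) at the −x end and between each pair — any rounding remainder accumulates at the +x end.

B is a run of 4 identical solid stair steps. Each tread is 1017×235 mm and each step block is 203 mm high. Step 1 rests on the floor; step k is offset from step 1 by (k−1)×235 mm in y and (k−1)×203 mm in z.

The staircase is on the floor beside the fence section on its −x side.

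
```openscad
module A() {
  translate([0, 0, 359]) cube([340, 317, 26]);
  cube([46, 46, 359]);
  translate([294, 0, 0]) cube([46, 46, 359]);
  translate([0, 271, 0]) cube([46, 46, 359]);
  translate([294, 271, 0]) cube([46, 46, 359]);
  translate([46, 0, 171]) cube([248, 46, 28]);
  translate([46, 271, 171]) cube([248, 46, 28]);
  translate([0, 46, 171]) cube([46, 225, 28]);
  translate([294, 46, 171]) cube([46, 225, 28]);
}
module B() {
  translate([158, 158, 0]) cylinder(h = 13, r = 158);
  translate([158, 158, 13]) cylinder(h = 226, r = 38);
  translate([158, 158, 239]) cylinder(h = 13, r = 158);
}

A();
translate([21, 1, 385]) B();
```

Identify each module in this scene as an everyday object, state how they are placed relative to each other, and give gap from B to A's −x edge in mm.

The spool's min-x is at 21; the stool's min-x is 0; gap = 21 mm.

A is a stool. B is a spool. The spool is on top of the stool. The gap from the spool to the stool's −x edge is 21 mm.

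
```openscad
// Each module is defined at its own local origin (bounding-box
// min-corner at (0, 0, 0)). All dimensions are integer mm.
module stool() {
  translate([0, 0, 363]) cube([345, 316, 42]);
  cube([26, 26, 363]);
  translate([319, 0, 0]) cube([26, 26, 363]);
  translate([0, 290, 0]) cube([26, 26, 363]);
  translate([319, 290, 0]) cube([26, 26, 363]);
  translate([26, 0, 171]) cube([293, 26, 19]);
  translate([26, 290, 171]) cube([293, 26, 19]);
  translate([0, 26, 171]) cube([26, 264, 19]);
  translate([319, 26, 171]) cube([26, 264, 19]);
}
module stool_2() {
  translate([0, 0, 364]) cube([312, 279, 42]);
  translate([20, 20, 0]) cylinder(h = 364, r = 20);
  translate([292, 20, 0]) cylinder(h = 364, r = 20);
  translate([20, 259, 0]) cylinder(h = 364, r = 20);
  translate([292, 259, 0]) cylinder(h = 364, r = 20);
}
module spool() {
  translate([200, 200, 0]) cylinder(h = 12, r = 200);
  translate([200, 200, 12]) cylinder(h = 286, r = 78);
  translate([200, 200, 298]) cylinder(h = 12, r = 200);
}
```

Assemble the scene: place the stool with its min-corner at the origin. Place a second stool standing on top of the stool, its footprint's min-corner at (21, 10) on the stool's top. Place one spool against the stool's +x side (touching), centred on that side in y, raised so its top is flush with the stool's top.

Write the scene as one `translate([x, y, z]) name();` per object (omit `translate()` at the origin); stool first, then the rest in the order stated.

stool();
translate([21, 10, 405]) stool_2();
translate([345, -42, 95]) spool();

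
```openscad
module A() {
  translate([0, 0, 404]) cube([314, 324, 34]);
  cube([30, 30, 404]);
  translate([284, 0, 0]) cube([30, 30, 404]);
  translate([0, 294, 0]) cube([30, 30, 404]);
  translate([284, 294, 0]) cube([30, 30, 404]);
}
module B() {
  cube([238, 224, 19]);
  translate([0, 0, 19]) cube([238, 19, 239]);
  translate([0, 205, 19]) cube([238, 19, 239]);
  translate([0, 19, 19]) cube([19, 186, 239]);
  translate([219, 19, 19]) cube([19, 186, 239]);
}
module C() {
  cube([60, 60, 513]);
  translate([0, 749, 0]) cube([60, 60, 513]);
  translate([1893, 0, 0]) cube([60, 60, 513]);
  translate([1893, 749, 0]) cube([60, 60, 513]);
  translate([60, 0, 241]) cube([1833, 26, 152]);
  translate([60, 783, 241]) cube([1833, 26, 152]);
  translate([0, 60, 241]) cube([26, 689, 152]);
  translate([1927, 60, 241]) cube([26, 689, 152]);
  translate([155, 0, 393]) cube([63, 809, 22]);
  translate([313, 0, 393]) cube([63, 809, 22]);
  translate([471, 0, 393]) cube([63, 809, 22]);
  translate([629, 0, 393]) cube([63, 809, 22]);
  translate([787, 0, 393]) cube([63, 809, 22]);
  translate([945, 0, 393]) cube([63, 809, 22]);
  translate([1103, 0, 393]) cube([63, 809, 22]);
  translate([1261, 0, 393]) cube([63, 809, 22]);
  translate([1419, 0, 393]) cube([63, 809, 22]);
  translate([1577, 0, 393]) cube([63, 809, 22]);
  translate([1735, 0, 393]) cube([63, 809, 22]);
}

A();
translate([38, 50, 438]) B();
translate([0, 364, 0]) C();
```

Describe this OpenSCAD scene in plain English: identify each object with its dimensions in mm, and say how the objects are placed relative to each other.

A is a four-legged stool. The seat is a 314×324×34 mm slab whose top surface is at z = 438 mm; four square legs, each 30×30 mm in cross-section, run from the floor (z = 0) to the underside of the seat, each flush with a corner of the seat.

B is an open storage box with external size 238×224×258 mm and wall thickness 19 mm (the base is also 19 mm thick). The base covers the whole footprint; the four walls stand on the base, with the y-facing walls full-width and the x-facing walls fitting between their inner faces.

C is a bed frame 1953 mm long (x) by 809 mm wide (y). Four 60×60 mm corner posts, 513 mm tall, at the corners of the footprint. Four rails of 26 mm thickness and 152 mm height run between adjacent posts with their undersides at z = 241 mm, their outer faces flush with the outside of the frame (the two x-running rails run between the posts' inner faces; the two y-running rails run between the posts' inner faces). 11 slats, each 63 mm wide (x) and 22 mm thick, lie across the top of the two x-running rails, running the full 809 mm width of the frame in y; the slats are evenly spaced along x between the inner faces of the end posts with equal gaps (rounded down to the nearest mm) at the −x end and between each pair — any rounding remainder accumulates at the +x end.

The open box is on top of the stool, centred. The bed frame is on the floor beside the stool on its +y side.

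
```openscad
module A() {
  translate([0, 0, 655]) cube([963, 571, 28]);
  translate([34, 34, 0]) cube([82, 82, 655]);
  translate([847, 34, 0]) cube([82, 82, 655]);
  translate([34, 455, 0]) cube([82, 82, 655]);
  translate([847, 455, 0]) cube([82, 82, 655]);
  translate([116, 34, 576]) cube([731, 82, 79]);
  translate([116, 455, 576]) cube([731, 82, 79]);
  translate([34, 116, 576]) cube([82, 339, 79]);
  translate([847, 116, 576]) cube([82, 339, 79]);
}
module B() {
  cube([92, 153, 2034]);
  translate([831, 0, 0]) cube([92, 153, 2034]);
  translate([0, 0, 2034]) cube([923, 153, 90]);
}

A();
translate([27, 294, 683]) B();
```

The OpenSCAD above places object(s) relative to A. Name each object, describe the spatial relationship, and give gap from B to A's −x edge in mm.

The door frame's min-x is at 27; the table's min-x is 0; gap = 27 mm.

A is a table. B is a door frame. The door frame is on top of the table. The gap from the door frame to the table's −x edge is 27 mm.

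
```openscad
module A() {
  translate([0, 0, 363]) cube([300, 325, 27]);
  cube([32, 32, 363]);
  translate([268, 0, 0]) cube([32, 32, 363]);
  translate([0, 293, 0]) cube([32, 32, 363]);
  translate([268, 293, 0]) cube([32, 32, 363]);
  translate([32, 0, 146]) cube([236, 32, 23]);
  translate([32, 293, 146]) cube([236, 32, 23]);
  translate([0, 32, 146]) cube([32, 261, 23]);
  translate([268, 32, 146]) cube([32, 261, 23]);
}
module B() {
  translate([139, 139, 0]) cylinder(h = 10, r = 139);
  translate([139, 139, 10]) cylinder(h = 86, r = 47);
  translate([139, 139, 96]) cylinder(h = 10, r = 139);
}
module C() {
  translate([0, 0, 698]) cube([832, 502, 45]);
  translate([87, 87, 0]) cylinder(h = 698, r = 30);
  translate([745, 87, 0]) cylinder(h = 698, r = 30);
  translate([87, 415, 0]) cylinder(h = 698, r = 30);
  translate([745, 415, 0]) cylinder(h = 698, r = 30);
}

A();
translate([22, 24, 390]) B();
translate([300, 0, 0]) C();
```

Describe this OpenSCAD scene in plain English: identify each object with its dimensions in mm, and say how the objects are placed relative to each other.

A is a four-legged stool. The seat is 300×325 mm, 27 mm thick, top at z = 390 mm. It stands on four square legs, each 32×32 mm in cross-section, from z = 0 to the seat underside, each flush with a corner of the seat. Four stretchers, 32 mm wide and 23 mm tall, connect adjacent legs with their undersides at z = 146 mm, each running between the inner faces of the legs it joins and aligned with the legs' outer faces on the other axis.

B is a spool: two coaxial disc flanges of radius 139 mm and thickness 10 mm, joined by a core cylinder of radius 47 mm and height 86 mm. The lower flange rests on z = 0 and the three cylinders share a vertical axis.

C is a rectangular dining table. The top is 832×502×45 mm with its upper surface at z = 743 mm. It stands on four round legs of 60 mm diameter, each leg's bounding box inset 57 mm from the nearest pair of top edges, running from the floor to the underside of the top.

The spool is on top of the stool. The table is against the stool's +x side, with their −y faces flush.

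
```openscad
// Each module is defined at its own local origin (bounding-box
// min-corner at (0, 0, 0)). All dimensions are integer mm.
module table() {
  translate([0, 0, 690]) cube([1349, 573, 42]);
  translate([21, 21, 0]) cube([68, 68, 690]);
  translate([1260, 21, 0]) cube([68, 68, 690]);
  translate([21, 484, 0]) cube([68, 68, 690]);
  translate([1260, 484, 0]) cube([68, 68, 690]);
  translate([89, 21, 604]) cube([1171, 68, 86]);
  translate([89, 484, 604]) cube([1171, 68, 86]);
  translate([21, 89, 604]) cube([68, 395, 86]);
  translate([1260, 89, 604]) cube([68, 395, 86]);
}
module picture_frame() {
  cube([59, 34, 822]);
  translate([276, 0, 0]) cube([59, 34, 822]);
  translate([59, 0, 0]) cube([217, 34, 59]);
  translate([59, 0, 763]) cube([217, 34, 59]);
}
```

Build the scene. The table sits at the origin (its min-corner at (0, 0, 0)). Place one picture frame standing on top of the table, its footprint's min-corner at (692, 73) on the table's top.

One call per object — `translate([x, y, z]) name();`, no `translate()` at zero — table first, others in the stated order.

table();
translate([692, 73, 732]) picture_frame();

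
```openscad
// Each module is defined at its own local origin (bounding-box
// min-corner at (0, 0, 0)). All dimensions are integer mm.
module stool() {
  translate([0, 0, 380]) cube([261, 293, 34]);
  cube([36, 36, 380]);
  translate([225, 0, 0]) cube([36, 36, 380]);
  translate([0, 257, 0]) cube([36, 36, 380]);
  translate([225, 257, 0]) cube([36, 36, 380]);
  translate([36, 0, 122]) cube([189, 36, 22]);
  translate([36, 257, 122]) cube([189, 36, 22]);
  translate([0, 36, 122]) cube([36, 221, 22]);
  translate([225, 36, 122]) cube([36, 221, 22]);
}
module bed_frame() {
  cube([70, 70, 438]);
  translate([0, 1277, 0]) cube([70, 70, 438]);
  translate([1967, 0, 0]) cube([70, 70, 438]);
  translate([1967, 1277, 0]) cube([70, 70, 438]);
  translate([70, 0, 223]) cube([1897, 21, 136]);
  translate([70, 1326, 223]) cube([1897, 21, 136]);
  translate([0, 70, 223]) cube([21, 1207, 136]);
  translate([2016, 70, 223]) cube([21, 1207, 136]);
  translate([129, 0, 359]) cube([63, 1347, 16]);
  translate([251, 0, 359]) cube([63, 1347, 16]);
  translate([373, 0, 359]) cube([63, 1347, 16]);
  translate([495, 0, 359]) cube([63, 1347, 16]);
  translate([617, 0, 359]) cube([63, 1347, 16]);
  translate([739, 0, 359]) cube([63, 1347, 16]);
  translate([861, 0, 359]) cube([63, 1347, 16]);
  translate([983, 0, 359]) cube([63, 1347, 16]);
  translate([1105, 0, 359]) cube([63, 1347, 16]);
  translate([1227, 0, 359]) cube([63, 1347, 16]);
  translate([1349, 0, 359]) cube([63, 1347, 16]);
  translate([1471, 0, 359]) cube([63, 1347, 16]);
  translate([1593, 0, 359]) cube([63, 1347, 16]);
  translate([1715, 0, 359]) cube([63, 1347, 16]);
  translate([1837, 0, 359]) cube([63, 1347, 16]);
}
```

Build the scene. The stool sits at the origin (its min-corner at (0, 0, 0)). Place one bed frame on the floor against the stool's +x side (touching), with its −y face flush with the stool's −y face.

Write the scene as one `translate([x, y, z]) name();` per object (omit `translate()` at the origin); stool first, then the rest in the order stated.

stool();
translate([261, 0, 0]) bed_frame();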